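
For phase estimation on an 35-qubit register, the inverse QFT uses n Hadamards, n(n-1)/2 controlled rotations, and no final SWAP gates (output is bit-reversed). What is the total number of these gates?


Hadamard gates: 35
Controlled rotations: n*(n-1)/2 = 35*34/2 = 595
SWAP gates: 0 (omitted)
Total = 35 + 595
= 630

630


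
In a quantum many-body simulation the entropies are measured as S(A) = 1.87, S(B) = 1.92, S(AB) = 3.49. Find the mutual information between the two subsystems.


I(A:B) = S(A) + S(B) - S(AB)
= 1.87 + 1.92 - 3.49
= 0.3000

0.3000


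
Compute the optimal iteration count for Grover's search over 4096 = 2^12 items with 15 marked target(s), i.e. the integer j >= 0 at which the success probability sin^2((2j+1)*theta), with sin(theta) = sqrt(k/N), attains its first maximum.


After j Grover iterations the success probability is P(j) = sin^2((2j+1)*theta), where sin(theta) = sqrt(k/N).
N = 2^12 = 4096, k = 15
sin(theta) = sqrt(k/N) = 0.06051536478
theta = arcsin(sqrt(k/N)) = 0.06055236143 rad
P(j) reaches its first maximum when (2j+1)*theta is as close as possible to pi/2, i.e. j = round(pi/(4*theta) - 1/2).
pi/(4*theta) - 1/2 = 12.4706
(For comparison, the common estimate pi/4 * sqrt(N/k) = 12.9785; the exact maximiser is used here.)
Optimal iterations = 12

12


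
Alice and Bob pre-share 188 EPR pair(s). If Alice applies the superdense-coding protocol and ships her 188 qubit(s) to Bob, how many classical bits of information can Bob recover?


Superdense coding allows 2 classical bits per shared entangled pair.
188 pair(s) -> 2 * 188 = 376 classical bits

376


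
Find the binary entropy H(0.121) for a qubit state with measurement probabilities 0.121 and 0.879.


S = -p*log2(p) - (1-p)*log2(1-p)
p = 0.1210, 1-p = 0.8790
= -0.1210 * log2(0.1210) - 0.8790 * log2(0.8790)
= -(-0.3687) - (-0.1636)
= 0.5322

0.5322


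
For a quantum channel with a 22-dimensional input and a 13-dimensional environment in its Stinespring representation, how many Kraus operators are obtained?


Tracing out the environment in an orthonormal basis {|i>_E} gives Kraus operators K_i = <i|_E U |0>_E.
Number of Kraus operators = dim(H_env) = d_env
= 13

13


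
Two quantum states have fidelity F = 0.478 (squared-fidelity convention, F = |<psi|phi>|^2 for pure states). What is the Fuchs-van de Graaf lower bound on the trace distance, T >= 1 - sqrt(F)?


Fuchs-van de Graaf (squared-fidelity convention): 1 - sqrt(F) <= T <= sqrt(1 - F).
Lower bound: T >= 1 - sqrt(F)
sqrt(F) = sqrt(0.478) = 0.6914
T >= 1 - 0.6914
T >= 0.3086

0.3086


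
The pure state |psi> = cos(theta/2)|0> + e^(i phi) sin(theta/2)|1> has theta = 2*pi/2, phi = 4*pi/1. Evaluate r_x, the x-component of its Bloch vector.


theta = 3.1416, phi = 12.5664
r_x = sin(theta)*cos(phi) = 0.0000 * 1.0000
r_x = 0.0000

0.0000


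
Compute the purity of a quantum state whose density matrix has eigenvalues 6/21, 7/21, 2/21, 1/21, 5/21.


tr(rho^2) = sum of eigenvalues squared
= (6/21)^2 + (7/21)^2 + (2/21)^2 + (1/21)^2 + (5/21)^2
= (36 + 49 + 4 + 1 + 25) / 441
= 115/441
= 0.2608

0.2608


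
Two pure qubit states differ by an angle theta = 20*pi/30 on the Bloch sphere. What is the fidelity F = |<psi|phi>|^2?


For states separated by angle theta on Bloch sphere:
F = cos^2(theta/2)
theta = 20*pi/30 = 2.0944
theta/2 = 1.0472
cos(theta/2) = 0.5000
F = 0.2500

0.2500


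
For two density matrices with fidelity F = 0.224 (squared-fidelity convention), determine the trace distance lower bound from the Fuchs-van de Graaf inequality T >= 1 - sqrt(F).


Fuchs-van de Graaf (squared-fidelity convention): 1 - sqrt(F) <= T <= sqrt(1 - F).
Lower bound: T >= 1 - sqrt(F)
sqrt(F) = sqrt(0.224) = 0.4733
T >= 1 - 0.4733
T >= 0.5267

0.5267


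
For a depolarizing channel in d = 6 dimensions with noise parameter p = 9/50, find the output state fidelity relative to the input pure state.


F = (1-p) + p/d
= (1 - 0.1800) + 0.1800/6
= 0.8200 + 0.0300
= 0.8500

0.8500


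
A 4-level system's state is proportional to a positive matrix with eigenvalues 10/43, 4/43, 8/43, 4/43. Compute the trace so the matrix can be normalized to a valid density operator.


tr(M) = sum of eigenvalues
= 10/43 + 4/43 + 8/43 + 4/43
= 26/43
= 0.6047

0.6047


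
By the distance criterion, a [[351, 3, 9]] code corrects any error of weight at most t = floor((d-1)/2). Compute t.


Code parameters: [[351, 3, 9]], distance d = 9.
Number of correctable errors = floor((d-1)/2)
= floor((9 - 1)/2)
= floor(8/2)
= 4

4


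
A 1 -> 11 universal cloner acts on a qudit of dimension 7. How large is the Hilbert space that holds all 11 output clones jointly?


Output space = H^(tensor 11) where dim(H) = 7
dim = 7^11
= 49 (after 2 factors)
= 343 (after 3 factors)
= 2401 (after 4 factors)
= 16807 (after 5 factors)
= 117649 (after 6 factors)
= 823543 (after 7 factors)
= 5764801 (after 8 factors)
= 40353607 (after 9 factors)
= 282475249 (after 10 factors)
= 1977326743 (after 11 factors)
= 1977326743

1977326743


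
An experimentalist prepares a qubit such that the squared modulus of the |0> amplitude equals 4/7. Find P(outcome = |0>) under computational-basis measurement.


|alpha|^2 = 4/7 = 0.5714
|beta|^2 = 1 - 4/7 = 3/7 = 0.4286
P(|0>) = |alpha|^2 = 0.5714

0.5714


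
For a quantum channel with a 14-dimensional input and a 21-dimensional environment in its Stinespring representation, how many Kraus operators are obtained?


Tracing out the environment in an orthonormal basis {|i>_E} gives Kraus operators K_i = <i|_E U |0>_E.
Number of Kraus operators = dim(H_env) = d_env
= 21

21


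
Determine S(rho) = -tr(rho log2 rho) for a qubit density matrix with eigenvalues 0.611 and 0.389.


S = -p*log2(p) - (1-p)*log2(1-p)
p = 0.6110, 1-p = 0.3890
= -0.6110 * log2(0.6110) - 0.3890 * log2(0.3890)
= -(-0.4343) - (-0.5299)
= 0.9642

0.9642


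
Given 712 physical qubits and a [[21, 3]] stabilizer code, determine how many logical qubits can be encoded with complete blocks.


Each code block uses 21 physical qubits for 3 logical qubit(s).
Number of complete blocks = floor(712 / 21) = 33
Logical qubits = 33 * 3
= 99

99


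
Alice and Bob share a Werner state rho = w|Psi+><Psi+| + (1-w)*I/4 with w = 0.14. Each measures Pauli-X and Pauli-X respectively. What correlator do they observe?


|Psi+> = (|01> + |10>)/sqrt(2)
For the pure Bell state, <X_A X_B> = +1 (Bell-state Pauli correlator).
The maximally-mixed part I/4 has tr(I/4 * P tensor P) = 0 for any traceless Pauli P.
So <X_A X_B>_rho = w * (+1) + (1 - w) * 0
= 0.14 * (+1)
= 0.1400

0.1400


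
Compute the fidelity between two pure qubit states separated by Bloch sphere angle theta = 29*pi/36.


For states separated by angle theta on Bloch sphere:
F = cos^2(theta/2)
theta = 29*pi/36 = 2.5307
theta/2 = 1.2654
cos(theta/2) = 0.3007
F = 0.0904

0.0904


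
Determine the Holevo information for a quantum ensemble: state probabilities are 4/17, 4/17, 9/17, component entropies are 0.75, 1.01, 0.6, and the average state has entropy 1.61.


chi = S(rho) - sum_i p_i * S(rho_i)
Weighted entropy = 4/17 * 0.75 + 4/17 * 1.01 + 9/17 * 0.6
= 0.7318
chi = 1.61 - 0.7318
= 0.8782

0.8782


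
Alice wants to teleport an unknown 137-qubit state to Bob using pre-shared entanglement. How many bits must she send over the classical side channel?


Quantum teleportation requires 2 classical bits per qubit teleported.
137 qubit(s) -> 2 * 137 = 274 classical bits

274


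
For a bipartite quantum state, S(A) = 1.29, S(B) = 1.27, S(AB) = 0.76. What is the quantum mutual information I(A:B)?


I(A:B) = S(A) + S(B) - S(AB)
= 1.29 + 1.27 - 0.76
= 1.8000

1.8000


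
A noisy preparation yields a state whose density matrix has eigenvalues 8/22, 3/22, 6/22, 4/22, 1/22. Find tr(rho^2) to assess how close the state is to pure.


tr(rho^2) = sum of eigenvalues squared
= (8/22)^2 + (3/22)^2 + (6/22)^2 + (4/22)^2 + (1/22)^2
= (64 + 9 + 36 + 16 + 1) / 484
= 126/484
= 0.2603

0.2603


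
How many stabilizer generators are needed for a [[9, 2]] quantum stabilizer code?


For an [[n,k]] stabilizer code:
Number of stabilizer generators = n - k
= 9 - 2
= 7

7


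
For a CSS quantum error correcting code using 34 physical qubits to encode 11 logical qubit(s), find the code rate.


Code rate R = k/n
= 11/34
= 0.3235

0.3235


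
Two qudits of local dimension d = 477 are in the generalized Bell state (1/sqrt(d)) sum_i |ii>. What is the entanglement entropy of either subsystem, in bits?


For a maximally entangled state in d x d:
S = log2(d) = log2(477)
= 8.8978

8.8978


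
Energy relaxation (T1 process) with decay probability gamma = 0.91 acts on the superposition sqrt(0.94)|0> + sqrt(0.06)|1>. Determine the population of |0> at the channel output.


For amplitude damping with parameter gamma on state sqrt(a)|0> + sqrt(b)|1>:
alpha^2 = 0.94, beta^2 = 0.06
P(|0>) = alpha^2 + gamma * beta^2
= 0.94 + 0.91 * 0.06
= 0.94 + 0.0546
= 0.9946

0.9946


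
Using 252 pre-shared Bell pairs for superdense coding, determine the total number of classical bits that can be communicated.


Superdense coding allows 2 classical bits per shared entangled pair.
252 pair(s) -> 2 * 252 = 504 classical bits

504


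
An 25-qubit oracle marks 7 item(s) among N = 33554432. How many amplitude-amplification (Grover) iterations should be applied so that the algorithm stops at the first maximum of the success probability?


After j Grover iterations the success probability is P(j) = sin^2((2j+1)*theta), where sin(theta) = sqrt(k/N).
N = 2^25 = 33554432, k = 7
sin(theta) = sqrt(k/N) = 0.0004567452865
theta = arcsin(sqrt(k/N)) = 0.0004567453024 rad
P(j) reaches its first maximum when (2j+1)*theta is as close as possible to pi/2, i.e. j = round(pi/(4*theta) - 1/2).
pi/(4*theta) - 1/2 = 1719.0539
(For comparison, the common estimate pi/4 * sqrt(N/k) = 1719.5540; the exact maximiser is used here.)
Optimal iterations = 1719

1719


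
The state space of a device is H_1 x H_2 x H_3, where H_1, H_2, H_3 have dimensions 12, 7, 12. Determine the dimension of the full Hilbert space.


dim(H_1 x H_2 x H_3) = 12 * 7 * 12
= 84 * 12
= 1008

1008


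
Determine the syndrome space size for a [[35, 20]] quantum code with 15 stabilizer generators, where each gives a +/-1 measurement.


Each stabilizer generator gives a binary (+1 or -1) measurement outcome.
With 15 independent generators:
Total syndromes = 2^15
= 32768

32768


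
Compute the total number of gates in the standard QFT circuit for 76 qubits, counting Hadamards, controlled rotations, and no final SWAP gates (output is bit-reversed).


Hadamard gates: 76
Controlled rotations: n*(n-1)/2 = 76*75/2 = 2850
SWAP gates: 0 (omitted)
Total = 76 + 2850
= 2926

2926


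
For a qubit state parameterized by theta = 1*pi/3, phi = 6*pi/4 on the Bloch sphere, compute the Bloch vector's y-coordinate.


theta = 1.0472, phi = 4.7124
r_y = sin(theta)*sin(phi) = 0.8660 * -1.0000
r_y = -0.8660

-0.8660


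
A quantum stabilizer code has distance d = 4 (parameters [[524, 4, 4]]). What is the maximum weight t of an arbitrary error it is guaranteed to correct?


Code parameters: [[524, 4, 4]], distance d = 4.
Number of correctable errors = floor((d-1)/2)
= floor((4 - 1)/2)
= floor(3/2)
= 1

1


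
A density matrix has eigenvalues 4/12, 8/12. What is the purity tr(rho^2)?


tr(rho^2) = sum of eigenvalues squared
= (4/12)^2 + (8/12)^2
= (16 + 64) / 144
= 80/144
= 0.5556

0.5556


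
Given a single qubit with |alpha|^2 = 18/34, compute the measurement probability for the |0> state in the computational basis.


|alpha|^2 = 18/34 = 0.5294
|beta|^2 = 1 - 18/34 = 16/34 = 0.4706
P(|0>) = |alpha|^2 = 0.5294

0.5294


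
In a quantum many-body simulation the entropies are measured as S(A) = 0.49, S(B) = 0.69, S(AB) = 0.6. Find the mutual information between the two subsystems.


I(A:B) = S(A) + S(B) - S(AB)
= 0.49 + 0.69 - 0.6
= 0.5800

0.5800


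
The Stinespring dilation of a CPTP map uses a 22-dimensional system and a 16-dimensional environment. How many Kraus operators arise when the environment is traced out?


Tracing out the environment in an orthonormal basis {|i>_E} gives Kraus operators K_i = <i|_E U |0>_E.
Number of Kraus operators = dim(H_env) = d_env
= 16

16


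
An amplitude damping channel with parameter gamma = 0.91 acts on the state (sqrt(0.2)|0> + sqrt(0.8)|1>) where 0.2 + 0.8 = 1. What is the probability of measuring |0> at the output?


For amplitude damping with parameter gamma on state sqrt(a)|0> + sqrt(b)|1>:
alpha^2 = 0.2, beta^2 = 0.8
P(|0>) = alpha^2 + gamma * beta^2
= 0.2 + 0.91 * 0.8
= 0.2 + 0.7280
= 0.9280

0.9280


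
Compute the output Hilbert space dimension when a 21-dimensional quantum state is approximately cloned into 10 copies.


Output space = H^(tensor 10) where dim(H) = 21
dim = 21^10
= 441 (after 2 factors)
= 9261 (after 3 factors)
= 194481 (after 4 factors)
= 4084101 (after 5 factors)
= 85766121 (after 6 factors)
= 1801088541 (after 7 factors)
= 37822859361 (after 8 factors)
= 794280046581 (after 9 factors)
= 16679880978201 (after 10 factors)
= 16679880978201

16679880978201


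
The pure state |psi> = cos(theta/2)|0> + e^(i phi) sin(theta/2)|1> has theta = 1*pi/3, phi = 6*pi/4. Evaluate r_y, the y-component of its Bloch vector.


theta = 1.0472, phi = 4.7124
r_y = sin(theta)*sin(phi) = 0.8660 * -1.0000
r_y = -0.8660

-0.8660


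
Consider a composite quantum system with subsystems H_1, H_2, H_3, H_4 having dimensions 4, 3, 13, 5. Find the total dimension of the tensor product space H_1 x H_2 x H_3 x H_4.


dim(H_1 x H_2 x H_3 x H_4) = 4 * 3 * 13 * 5
= 12 * 13 * 5
= 156 * 5
= 780

780


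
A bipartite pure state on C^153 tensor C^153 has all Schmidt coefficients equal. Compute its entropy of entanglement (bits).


For a maximally entangled state in d x d:
S = log2(d) = log2(153)
= 7.2574

7.2574


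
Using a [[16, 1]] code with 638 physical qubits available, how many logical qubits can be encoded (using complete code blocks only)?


Each code block uses 16 physical qubits for 1 logical qubit(s).
Number of complete blocks = floor(638 / 16) = 39
Logical qubits = 39 * 1
= 39

39


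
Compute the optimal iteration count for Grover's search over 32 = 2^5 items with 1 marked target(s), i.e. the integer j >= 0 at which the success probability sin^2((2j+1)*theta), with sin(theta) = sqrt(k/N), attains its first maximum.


After j Grover iterations the success probability is P(j) = sin^2((2j+1)*theta), where sin(theta) = sqrt(k/N).
N = 2^5 = 32, k = 1
sin(theta) = sqrt(k/N) = 0.1767766953
theta = arcsin(sqrt(k/N)) = 0.1777106008 rad
P(j) reaches its first maximum when (2j+1)*theta is as close as possible to pi/2, i.e. j = round(pi/(4*theta) - 1/2).
pi/(4*theta) - 1/2 = 3.9195
(For comparison, the common estimate pi/4 * sqrt(N/k) = 4.4429; the exact maximiser is used here.)
Optimal iterations = 4

4


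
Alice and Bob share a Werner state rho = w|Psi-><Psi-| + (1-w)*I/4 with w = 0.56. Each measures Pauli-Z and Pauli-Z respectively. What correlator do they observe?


|Psi-> = (|01> - |10>)/sqrt(2)
For the pure Bell state, <Z_A Z_B> = -1 (Bell-state Pauli correlator).
The maximally-mixed part I/4 has tr(I/4 * P tensor P) = 0 for any traceless Pauli P.
So <Z_A Z_B>_rho = w * (-1) + (1 - w) * 0
= 0.56 * (-1)
= -0.5600

-0.5600


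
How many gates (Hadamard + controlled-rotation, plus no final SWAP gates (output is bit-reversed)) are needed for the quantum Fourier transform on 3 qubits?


Hadamard gates: 3
Controlled rotations: n*(n-1)/2 = 3*2/2 = 3
SWAP gates: 0 (omitted)
Total = 3 + 3
= 6

6


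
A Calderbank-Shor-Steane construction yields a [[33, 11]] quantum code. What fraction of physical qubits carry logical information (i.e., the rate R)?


Code rate R = k/n
= 11/33
= 0.3333

0.3333


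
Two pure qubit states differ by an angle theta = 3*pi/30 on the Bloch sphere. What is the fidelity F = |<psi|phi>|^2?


For states separated by angle theta on Bloch sphere:
F = cos^2(theta/2)
theta = 3*pi/30 = 0.3142
theta/2 = 0.1571
cos(theta/2) = 0.9877
F = 0.9755

0.9755


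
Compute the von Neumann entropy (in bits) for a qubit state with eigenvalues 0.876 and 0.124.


S = -p*log2(p) - (1-p)*log2(1-p)
p = 0.8760, 1-p = 0.1240
= -0.8760 * log2(0.8760) - 0.1240 * log2(0.1240)
= -(-0.1673) - (-0.3734)
= 0.5408

0.5408


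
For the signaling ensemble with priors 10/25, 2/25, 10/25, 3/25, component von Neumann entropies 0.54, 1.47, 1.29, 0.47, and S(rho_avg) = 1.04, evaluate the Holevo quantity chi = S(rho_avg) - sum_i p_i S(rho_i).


chi = S(rho) - sum_i p_i * S(rho_i)
Weighted entropy = 10/25 * 0.54 + 2/25 * 1.47 + 10/25 * 1.29 + 3/25 * 0.47
= 0.9060
chi = 1.04 - 0.9060
= 0.1340

0.1340


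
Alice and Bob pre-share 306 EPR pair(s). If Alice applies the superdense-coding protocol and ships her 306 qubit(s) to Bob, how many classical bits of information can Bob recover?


Superdense coding allows 2 classical bits per shared entangled pair.
306 pair(s) -> 2 * 306 = 612 classical bits

612


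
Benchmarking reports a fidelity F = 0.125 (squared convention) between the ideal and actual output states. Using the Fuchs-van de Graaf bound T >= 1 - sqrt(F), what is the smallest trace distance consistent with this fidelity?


Fuchs-van de Graaf (squared-fidelity convention): 1 - sqrt(F) <= T <= sqrt(1 - F).
Lower bound: T >= 1 - sqrt(F)
sqrt(F) = sqrt(0.125) = 0.3536
T >= 1 - 0.3536
T >= 0.6464

0.6464


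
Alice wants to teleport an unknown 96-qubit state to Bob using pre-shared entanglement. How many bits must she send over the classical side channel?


Quantum teleportation requires 2 classical bits per qubit teleported.
96 qubit(s) -> 2 * 96 = 192 classical bits

192


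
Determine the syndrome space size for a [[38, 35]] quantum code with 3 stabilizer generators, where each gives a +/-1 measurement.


Each stabilizer generator gives a binary (+1 or -1) measurement outcome.
With 3 independent generators:
Total syndromes = 2^3
= 8

8


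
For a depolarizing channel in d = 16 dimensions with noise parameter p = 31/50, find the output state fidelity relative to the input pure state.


F = (1-p) + p/d
= (1 - 0.6200) + 0.6200/16
= 0.3800 + 0.0387
= 0.4188

0.4188


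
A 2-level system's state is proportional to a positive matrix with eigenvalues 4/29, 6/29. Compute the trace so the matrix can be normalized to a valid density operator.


tr(M) = sum of eigenvalues
= 4/29 + 6/29
= 10/29
= 0.3448

0.3448


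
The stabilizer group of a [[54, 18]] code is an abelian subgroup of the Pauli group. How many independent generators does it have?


For an [[n,k]] stabilizer code:
Number of stabilizer generators = n - k
= 54 - 18
= 36

36


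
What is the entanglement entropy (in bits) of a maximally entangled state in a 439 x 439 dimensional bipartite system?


For a maximally entangled state in d x d:
S = log2(d) = log2(439)
= 8.7781

8.7781


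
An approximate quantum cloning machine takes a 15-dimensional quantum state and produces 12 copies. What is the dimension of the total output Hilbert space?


Output space = H^(tensor 12) where dim(H) = 15
dim = 15^12
= 225 (after 2 factors)
= 3375 (after 3 factors)
= 50625 (after 4 factors)
= 759375 (after 5 factors)
= 11390625 (after 6 factors)
= 170859375 (after 7 factors)
= 2562890625 (after 8 factors)
= 38443359375 (after 9 factors)
= 576650390625 (after 10 factors)
= 8649755859375 (after 11 factors)
= 129746337890625 (after 12 factors)
= 129746337890625

129746337890625


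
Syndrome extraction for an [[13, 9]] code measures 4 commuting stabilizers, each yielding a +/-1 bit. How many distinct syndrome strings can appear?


Each stabilizer generator gives a binary (+1 or -1) measurement outcome.
With 4 independent generators:
Total syndromes = 2^4
= 16

16


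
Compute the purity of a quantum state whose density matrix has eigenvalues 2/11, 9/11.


tr(rho^2) = sum of eigenvalues squared
= (2/11)^2 + (9/11)^2
= (4 + 81) / 121
= 85/121
= 0.7025

0.7025


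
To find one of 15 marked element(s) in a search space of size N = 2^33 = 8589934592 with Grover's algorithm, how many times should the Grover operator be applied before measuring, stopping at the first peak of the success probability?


After j Grover iterations the success probability is P(j) = sin^2((2j+1)*theta), where sin(theta) = sqrt(k/N).
N = 2^33 = 8589934592, k = 15
sin(theta) = sqrt(k/N) = 4.178791485e-05
theta = arcsin(sqrt(k/N)) = 4.178791486e-05 rad
P(j) reaches its first maximum when (2j+1)*theta is as close as possible to pi/2, i.e. j = round(pi/(4*theta) - 1/2).
pi/(4*theta) - 1/2 = 18794.3637
(For comparison, the common estimate pi/4 * sqrt(N/k) = 18794.8637; the exact maximiser is used here.)
Optimal iterations = 18794

18794


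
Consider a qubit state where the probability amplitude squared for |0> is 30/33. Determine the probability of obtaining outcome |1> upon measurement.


|alpha|^2 = 30/33 = 0.9091
|beta|^2 = 1 - 30/33 = 3/33 = 0.0909
P(|1>) = |beta|^2 = 0.0909

0.0909


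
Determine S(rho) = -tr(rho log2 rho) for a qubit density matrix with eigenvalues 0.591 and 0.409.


S = -p*log2(p) - (1-p)*log2(1-p)
p = 0.5910, 1-p = 0.4090
= -0.5910 * log2(0.5910) - 0.4090 * log2(0.4090)
= -(-0.4484) - (-0.5275)
= 0.9760

0.9760


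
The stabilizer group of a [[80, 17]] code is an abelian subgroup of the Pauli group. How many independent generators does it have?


For an [[n,k]] stabilizer code:
Number of stabilizer generators = n - k
= 80 - 17
= 63

63


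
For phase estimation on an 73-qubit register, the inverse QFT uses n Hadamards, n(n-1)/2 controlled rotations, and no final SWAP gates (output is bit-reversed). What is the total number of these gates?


Hadamard gates: 73
Controlled rotations: n*(n-1)/2 = 73*72/2 = 2628
SWAP gates: 0 (omitted)
Total = 73 + 2628
= 2701

2701


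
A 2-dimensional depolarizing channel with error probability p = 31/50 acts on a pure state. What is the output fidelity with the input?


F = (1-p) + p/d
= (1 - 0.6200) + 0.6200/2
= 0.3800 + 0.3100
= 0.6900

0.6900


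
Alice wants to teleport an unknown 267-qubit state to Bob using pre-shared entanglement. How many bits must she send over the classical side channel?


Quantum teleportation requires 2 classical bits per qubit teleported.
267 qubit(s) -> 2 * 267 = 534 classical bits

534


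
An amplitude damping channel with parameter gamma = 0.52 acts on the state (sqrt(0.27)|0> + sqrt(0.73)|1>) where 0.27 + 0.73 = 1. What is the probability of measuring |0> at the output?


For amplitude damping with parameter gamma on state sqrt(a)|0> + sqrt(b)|1>:
alpha^2 = 0.27, beta^2 = 0.73
P(|0>) = alpha^2 + gamma * beta^2
= 0.27 + 0.52 * 0.73
= 0.27 + 0.3796
= 0.6496

0.6496


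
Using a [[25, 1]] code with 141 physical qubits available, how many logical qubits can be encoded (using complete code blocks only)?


Each code block uses 25 physical qubits for 1 logical qubit(s).
Number of complete blocks = floor(141 / 25) = 5
Logical qubits = 5 * 1
= 5

5


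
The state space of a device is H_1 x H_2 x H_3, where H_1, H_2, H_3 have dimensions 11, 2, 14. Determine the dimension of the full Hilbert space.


dim(H_1 x H_2 x H_3) = 11 * 2 * 14
= 22 * 14
= 308

308


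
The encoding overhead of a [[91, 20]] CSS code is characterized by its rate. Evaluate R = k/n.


Code rate R = k/n
= 20/91
= 0.2198

0.2198


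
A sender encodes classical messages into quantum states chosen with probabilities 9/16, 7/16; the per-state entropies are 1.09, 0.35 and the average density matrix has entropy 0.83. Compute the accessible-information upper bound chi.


chi = S(rho) - sum_i p_i * S(rho_i)
Weighted entropy = 9/16 * 1.09 + 7/16 * 0.35
= 0.7662
chi = 0.83 - 0.7662
= 0.0637

0.0637


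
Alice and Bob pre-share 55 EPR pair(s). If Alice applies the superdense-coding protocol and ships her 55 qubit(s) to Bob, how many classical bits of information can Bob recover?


Superdense coding allows 2 classical bits per shared entangled pair.
55 pair(s) -> 2 * 55 = 110 classical bits

110


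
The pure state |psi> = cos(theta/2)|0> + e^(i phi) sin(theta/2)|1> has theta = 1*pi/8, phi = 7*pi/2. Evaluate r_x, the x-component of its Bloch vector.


theta = 0.3927, phi = 10.9956
r_x = sin(theta)*cos(phi) = 0.3827 * 0.0000
r_x = 0.0000

0.0000


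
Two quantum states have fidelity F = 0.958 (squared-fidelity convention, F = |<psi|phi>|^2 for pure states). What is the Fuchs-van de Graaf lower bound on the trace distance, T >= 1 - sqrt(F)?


Fuchs-van de Graaf (squared-fidelity convention): 1 - sqrt(F) <= T <= sqrt(1 - F).
Lower bound: T >= 1 - sqrt(F)
sqrt(F) = sqrt(0.958) = 0.9788
T >= 1 - 0.9788
T >= 0.0212

0.0212


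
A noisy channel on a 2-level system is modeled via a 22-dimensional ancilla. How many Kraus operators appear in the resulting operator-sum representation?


Tracing out the environment in an orthonormal basis {|i>_E} gives Kraus operators K_i = <i|_E U |0>_E.
Number of Kraus operators = dim(H_env) = d_env
= 22

22


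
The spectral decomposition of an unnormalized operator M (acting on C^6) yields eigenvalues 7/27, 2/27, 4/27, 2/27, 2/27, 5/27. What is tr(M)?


tr(M) = sum of eigenvalues
= 7/27 + 2/27 + 4/27 + 2/27 + 2/27 + 5/27
= 22/27
= 0.8148

0.8148


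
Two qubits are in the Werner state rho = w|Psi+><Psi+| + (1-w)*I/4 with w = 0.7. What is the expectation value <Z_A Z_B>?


|Psi+> = (|01> + |10>)/sqrt(2)
For the pure Bell state, <Z_A Z_B> = -1 (Bell-state Pauli correlator).
The maximally-mixed part I/4 has tr(I/4 * P tensor P) = 0 for any traceless Pauli P.
So <Z_A Z_B>_rho = w * (-1) + (1 - w) * 0
= 0.7 * (-1)
= -0.7000

-0.7000


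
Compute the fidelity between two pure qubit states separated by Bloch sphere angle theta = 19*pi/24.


For states separated by angle theta on Bloch sphere:
F = cos^2(theta/2)
theta = 19*pi/24 = 2.4871
theta/2 = 1.2435
cos(theta/2) = 0.3214
F = 0.1033

0.1033


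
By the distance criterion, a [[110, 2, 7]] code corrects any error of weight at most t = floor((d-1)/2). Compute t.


Code parameters: [[110, 2, 7]], distance d = 7.
Number of correctable errors = floor((d-1)/2)
= floor((7 - 1)/2)
= floor(6/2)
= 3

3


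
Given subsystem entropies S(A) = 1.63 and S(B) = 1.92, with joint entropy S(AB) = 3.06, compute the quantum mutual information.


I(A:B) = S(A) + S(B) - S(AB)
= 1.63 + 1.92 - 3.06
= 0.4900

0.4900


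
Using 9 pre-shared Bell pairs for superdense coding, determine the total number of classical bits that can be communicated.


Superdense coding allows 2 classical bits per shared entangled pair.
9 pair(s) -> 2 * 9 = 18 classical bits

18


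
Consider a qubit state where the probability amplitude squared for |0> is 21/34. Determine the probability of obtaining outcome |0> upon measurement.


|alpha|^2 = 21/34 = 0.6176
|beta|^2 = 1 - 21/34 = 13/34 = 0.3824
P(|0>) = |alpha|^2 = 0.6176

0.6176


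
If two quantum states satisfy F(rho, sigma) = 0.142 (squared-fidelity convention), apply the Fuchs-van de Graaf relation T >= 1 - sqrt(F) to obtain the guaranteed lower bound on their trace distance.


Fuchs-van de Graaf (squared-fidelity convention): 1 - sqrt(F) <= T <= sqrt(1 - F).
Lower bound: T >= 1 - sqrt(F)
sqrt(F) = sqrt(0.142) = 0.3768
T >= 1 - 0.3768
T >= 0.6232

0.6232


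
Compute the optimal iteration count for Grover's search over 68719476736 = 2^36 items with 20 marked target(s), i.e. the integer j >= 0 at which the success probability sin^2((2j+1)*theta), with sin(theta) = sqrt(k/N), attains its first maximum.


After j Grover iterations the success probability is P(j) = sin^2((2j+1)*theta), where sin(theta) = sqrt(k/N).
N = 2^36 = 68719476736, k = 20
sin(theta) = sqrt(k/N) = 1.70598448e-05
theta = arcsin(sqrt(k/N)) = 1.70598448e-05 rad
P(j) reaches its first maximum when (2j+1)*theta is as close as possible to pi/2, i.e. j = round(pi/(4*theta) - 1/2).
pi/(4*theta) - 1/2 = 46037.3258
(For comparison, the common estimate pi/4 * sqrt(N/k) = 46037.8258; the exact maximiser is used here.)
Optimal iterations = 46037

46037


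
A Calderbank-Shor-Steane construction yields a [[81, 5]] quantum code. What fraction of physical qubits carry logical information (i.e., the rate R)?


Code rate R = k/n
= 5/81
= 0.0617

0.0617


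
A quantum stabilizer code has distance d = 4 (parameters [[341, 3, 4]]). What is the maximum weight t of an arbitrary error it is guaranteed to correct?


Code parameters: [[341, 3, 4]], distance d = 4.
Number of correctable errors = floor((d-1)/2)
= floor((4 - 1)/2)
= floor(3/2)
= 1

1


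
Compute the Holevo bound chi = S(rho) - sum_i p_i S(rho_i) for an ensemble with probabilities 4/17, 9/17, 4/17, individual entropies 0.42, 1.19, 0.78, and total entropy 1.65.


chi = S(rho) - sum_i p_i * S(rho_i)
Weighted entropy = 4/17 * 0.42 + 9/17 * 1.19 + 4/17 * 0.78
= 0.9124
chi = 1.65 - 0.9124
= 0.7376

0.7376


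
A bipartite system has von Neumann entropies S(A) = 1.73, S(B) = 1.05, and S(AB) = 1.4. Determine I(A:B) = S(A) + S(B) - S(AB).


I(A:B) = S(A) + S(B) - S(AB)
= 1.73 + 1.05 - 1.4
= 1.3800

1.3800


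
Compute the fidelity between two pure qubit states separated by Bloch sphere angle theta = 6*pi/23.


For states separated by angle theta on Bloch sphere:
F = cos^2(theta/2)
theta = 6*pi/23 = 0.8195
theta/2 = 0.4098
cos(theta/2) = 0.9172
F = 0.8413

0.8413


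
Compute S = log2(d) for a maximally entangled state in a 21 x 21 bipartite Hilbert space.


For a maximally entangled state in d x d:
S = log2(d) = log2(21)
= 4.3923

4.3923


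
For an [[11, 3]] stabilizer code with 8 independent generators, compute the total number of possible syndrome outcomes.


Each stabilizer generator gives a binary (+1 or -1) measurement outcome.
With 8 independent generators:
Total syndromes = 2^8
= 256

256


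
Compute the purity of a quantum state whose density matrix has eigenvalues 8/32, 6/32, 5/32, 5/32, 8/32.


tr(rho^2) = sum of eigenvalues squared
= (8/32)^2 + (6/32)^2 + (5/32)^2 + (5/32)^2 + (8/32)^2
= (64 + 36 + 25 + 25 + 64) / 1024
= 214/1024
= 0.2090

0.2090


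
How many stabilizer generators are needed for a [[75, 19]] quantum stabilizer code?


For an [[n,k]] stabilizer code:
Number of stabilizer generators = n - k
= 75 - 19
= 56

56


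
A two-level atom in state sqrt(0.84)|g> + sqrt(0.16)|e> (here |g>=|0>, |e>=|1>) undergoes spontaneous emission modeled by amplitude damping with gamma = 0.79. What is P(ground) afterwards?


For amplitude damping with parameter gamma on state sqrt(a)|0> + sqrt(b)|1>:
alpha^2 = 0.84, beta^2 = 0.16
P(|0>) = alpha^2 + gamma * beta^2
= 0.84 + 0.79 * 0.16
= 0.84 + 0.1264
= 0.9664

0.9664


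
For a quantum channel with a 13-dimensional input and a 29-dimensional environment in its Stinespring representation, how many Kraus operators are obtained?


Tracing out the environment in an orthonormal basis {|i>_E} gives Kraus operators K_i = <i|_E U |0>_E.
Number of Kraus operators = dim(H_env) = d_env
= 29

29


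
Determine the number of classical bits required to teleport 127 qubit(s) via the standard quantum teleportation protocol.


Quantum teleportation requires 2 classical bits per qubit teleported.
127 qubit(s) -> 2 * 127 = 254 classical bits

254


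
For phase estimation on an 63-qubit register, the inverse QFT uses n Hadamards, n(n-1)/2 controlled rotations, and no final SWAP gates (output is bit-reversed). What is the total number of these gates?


Hadamard gates: 63
Controlled rotations: n*(n-1)/2 = 63*62/2 = 1953
SWAP gates: 0 (omitted)
Total = 63 + 1953
= 2016

2016


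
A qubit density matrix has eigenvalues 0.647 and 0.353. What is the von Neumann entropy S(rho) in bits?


S = -p*log2(p) - (1-p)*log2(1-p)
p = 0.6470, 1-p = 0.3530
= -0.6470 * log2(0.6470) - 0.3530 * log2(0.3530)
= -(-0.4064) - (-0.5303)
= 0.9367

0.9367


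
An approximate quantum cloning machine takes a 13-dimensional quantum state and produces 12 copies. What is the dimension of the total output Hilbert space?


Output space = H^(tensor 12) where dim(H) = 13
dim = 13^12
= 169 (after 2 factors)
= 2197 (after 3 factors)
= 28561 (after 4 factors)
= 371293 (after 5 factors)
= 4826809 (after 6 factors)
= 62748517 (after 7 factors)
= 815730721 (after 8 factors)
= 10604499373 (after 9 factors)
= 137858491849 (after 10 factors)
= 1792160394037 (after 11 factors)
= 23298085122481 (after 12 factors)
= 23298085122481

23298085122481


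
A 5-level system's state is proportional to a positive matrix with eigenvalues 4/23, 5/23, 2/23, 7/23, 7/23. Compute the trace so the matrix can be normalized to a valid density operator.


tr(M) = sum of eigenvalues
= 4/23 + 5/23 + 2/23 + 7/23 + 7/23
= 25/23
= 1.0870

1.0870


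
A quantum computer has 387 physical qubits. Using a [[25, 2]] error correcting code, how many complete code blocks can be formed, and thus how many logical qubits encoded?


Each code block uses 25 physical qubits for 2 logical qubit(s).
Number of complete blocks = floor(387 / 25) = 15
Logical qubits = 15 * 2
= 30

30


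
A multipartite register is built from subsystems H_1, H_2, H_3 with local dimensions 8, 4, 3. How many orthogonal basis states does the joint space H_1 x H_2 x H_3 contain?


dim(H_1 x H_2 x H_3) = 8 * 4 * 3
= 32 * 3
= 96

96


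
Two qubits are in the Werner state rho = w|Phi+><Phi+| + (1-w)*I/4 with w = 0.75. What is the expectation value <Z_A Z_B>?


|Phi+> = (|00> + |11>)/sqrt(2)
For the pure Bell state, <Z_A Z_B> = +1 (Bell-state Pauli correlator).
The maximally-mixed part I/4 has tr(I/4 * P tensor P) = 0 for any traceless Pauli P.
So <Z_A Z_B>_rho = w * (+1) + (1 - w) * 0
= 0.75 * (+1)
= 0.7500

0.7500


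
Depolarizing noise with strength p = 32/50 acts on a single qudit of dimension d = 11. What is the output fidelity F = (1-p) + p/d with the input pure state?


F = (1-p) + p/d
= (1 - 0.6400) + 0.6400/11
= 0.3600 + 0.0582
= 0.4182

0.4182


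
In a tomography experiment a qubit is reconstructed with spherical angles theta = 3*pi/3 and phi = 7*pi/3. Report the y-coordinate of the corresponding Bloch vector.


theta = 3.1416, phi = 7.3304
r_y = sin(theta)*sin(phi) = 0.0000 * 0.8660
r_y = 0.0000

0.0000


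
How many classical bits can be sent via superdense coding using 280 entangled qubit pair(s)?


Superdense coding allows 2 classical bits per shared entangled pair.
280 pair(s) -> 2 * 280 = 560 classical bits

560


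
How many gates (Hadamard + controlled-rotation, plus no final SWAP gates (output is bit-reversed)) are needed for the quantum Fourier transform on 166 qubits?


Hadamard gates: 166
Controlled rotations: n*(n-1)/2 = 166*165/2 = 13695
SWAP gates: 0 (omitted)
Total = 166 + 13695
= 13861

13861


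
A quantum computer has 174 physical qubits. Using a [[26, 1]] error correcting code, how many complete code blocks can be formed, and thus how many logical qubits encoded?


Each code block uses 26 physical qubits for 1 logical qubit(s).
Number of complete blocks = floor(174 / 26) = 6
Logical qubits = 6 * 1
= 6

6


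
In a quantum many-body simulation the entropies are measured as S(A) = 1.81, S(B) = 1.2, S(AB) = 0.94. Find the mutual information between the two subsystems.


I(A:B) = S(A) + S(B) - S(AB)
= 1.81 + 1.2 - 0.94
= 2.0700

2.0700


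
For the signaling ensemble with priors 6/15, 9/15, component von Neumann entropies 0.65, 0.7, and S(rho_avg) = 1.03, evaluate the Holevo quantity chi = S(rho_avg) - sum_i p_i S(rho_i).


chi = S(rho) - sum_i p_i * S(rho_i)
Weighted entropy = 6/15 * 0.65 + 9/15 * 0.7
= 0.6800
chi = 1.03 - 0.6800
= 0.3500

0.3500


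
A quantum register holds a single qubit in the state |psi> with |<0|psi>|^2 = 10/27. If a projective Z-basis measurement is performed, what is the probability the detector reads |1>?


|alpha|^2 = 10/27 = 0.3704
|beta|^2 = 1 - 10/27 = 17/27 = 0.6296
P(|1>) = |beta|^2 = 0.6296

0.6296


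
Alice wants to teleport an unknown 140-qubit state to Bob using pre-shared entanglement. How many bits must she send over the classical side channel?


Quantum teleportation requires 2 classical bits per qubit teleported.
140 qubit(s) -> 2 * 140 = 280 classical bits

280


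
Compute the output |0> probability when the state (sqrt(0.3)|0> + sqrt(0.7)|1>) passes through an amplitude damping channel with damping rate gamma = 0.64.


For amplitude damping with parameter gamma on state sqrt(a)|0> + sqrt(b)|1>:
alpha^2 = 0.3, beta^2 = 0.7
P(|0>) = alpha^2 + gamma * beta^2
= 0.3 + 0.64 * 0.7
= 0.3 + 0.4480
= 0.7480

0.7480


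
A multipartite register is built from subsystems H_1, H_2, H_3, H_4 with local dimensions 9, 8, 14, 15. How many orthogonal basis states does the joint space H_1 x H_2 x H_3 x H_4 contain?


dim(H_1 x H_2 x H_3 x H_4) = 9 * 8 * 14 * 15
= 72 * 14 * 15
= 1008 * 15
= 15120

15120


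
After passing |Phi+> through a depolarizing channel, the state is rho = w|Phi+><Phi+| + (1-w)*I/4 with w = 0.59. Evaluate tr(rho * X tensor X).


|Phi+> = (|00> + |11>)/sqrt(2)
For the pure Bell state, <X_A X_B> = +1 (Bell-state Pauli correlator).
The maximally-mixed part I/4 has tr(I/4 * P tensor P) = 0 for any traceless Pauli P.
So <X_A X_B>_rho = w * (+1) + (1 - w) * 0
= 0.59 * (+1)
= 0.5900

0.5900


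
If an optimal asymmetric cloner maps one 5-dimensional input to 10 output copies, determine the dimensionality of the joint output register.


Output space = H^(tensor 10) where dim(H) = 5
dim = 5^10
= 25 (after 2 factors)
= 125 (after 3 factors)
= 625 (after 4 factors)
= 3125 (after 5 factors)
= 15625 (after 6 factors)
= 78125 (after 7 factors)
= 390625 (after 8 factors)
= 1953125 (after 9 factors)
= 9765625 (after 10 factors)
= 9765625

9765625


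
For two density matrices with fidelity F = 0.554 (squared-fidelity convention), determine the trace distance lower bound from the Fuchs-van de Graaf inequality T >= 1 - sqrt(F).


Fuchs-van de Graaf (squared-fidelity convention): 1 - sqrt(F) <= T <= sqrt(1 - F).
Lower bound: T >= 1 - sqrt(F)
sqrt(F) = sqrt(0.554) = 0.7443
T >= 1 - 0.7443
T >= 0.2557

0.2557


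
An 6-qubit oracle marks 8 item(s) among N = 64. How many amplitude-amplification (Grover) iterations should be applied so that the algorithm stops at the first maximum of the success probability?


After j Grover iterations the success probability is P(j) = sin^2((2j+1)*theta), where sin(theta) = sqrt(k/N).
N = 2^6 = 64, k = 8
sin(theta) = sqrt(k/N) = 0.3535533906
theta = arcsin(sqrt(k/N)) = 0.3613671239 rad
P(j) reaches its first maximum when (2j+1)*theta is as close as possible to pi/2, i.e. j = round(pi/(4*theta) - 1/2).
pi/(4*theta) - 1/2 = 1.6734
(For comparison, the common estimate pi/4 * sqrt(N/k) = 2.2214; the exact maximiser is used here.)
Optimal iterations = 2

2


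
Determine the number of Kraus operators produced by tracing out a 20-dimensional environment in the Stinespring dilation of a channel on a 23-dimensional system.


Tracing out the environment in an orthonormal basis {|i>_E} gives Kraus operators K_i = <i|_E U |0>_E.
Number of Kraus operators = dim(H_env) = d_env
= 20

20


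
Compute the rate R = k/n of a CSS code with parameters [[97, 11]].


Code rate R = k/n
= 11/97
= 0.1134

0.1134


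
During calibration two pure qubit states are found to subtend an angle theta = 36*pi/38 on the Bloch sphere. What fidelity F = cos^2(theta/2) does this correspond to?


For states separated by angle theta on Bloch sphere:
F = cos^2(theta/2)
theta = 36*pi/38 = 2.9762
theta/2 = 1.4881
cos(theta/2) = 0.0826
F = 0.0068

0.0068


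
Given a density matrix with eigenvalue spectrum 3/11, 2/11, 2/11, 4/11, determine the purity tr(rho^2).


tr(rho^2) = sum of eigenvalues squared
= (3/11)^2 + (2/11)^2 + (2/11)^2 + (4/11)^2
= (9 + 4 + 4 + 16) / 121
= 33/121
= 0.2727

0.2727
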